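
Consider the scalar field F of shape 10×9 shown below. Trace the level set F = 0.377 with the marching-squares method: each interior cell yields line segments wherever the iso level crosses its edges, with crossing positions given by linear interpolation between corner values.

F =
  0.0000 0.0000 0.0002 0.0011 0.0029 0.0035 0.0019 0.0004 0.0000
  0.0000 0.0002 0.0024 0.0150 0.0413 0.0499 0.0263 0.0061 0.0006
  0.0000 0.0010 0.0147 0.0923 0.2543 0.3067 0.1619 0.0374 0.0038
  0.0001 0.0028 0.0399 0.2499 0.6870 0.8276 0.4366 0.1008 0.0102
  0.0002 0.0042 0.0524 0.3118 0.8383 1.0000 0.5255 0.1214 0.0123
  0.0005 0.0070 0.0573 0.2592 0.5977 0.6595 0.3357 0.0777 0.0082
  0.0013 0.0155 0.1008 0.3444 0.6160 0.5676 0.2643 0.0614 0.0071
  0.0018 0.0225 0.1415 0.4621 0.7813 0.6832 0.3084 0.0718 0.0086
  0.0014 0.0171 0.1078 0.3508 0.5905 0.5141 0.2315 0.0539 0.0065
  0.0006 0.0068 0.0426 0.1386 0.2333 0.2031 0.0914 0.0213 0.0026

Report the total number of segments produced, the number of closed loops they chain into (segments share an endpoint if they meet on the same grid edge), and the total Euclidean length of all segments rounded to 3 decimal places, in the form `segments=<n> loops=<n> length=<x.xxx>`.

cell (2,3): code 0100 → (2.284,4.000)–(3.000,3.291)
cell (2,4): code 1100 → (2.135,5.000)–(2.284,4.000)
cell (2,5): code 1100 → (2.783,6.000)–(2.135,5.000)
cell (2,6): code 1000 → (3.000,6.177)–(2.783,6.000)
cell (3,3): code 0110 → (3.000,3.291)–(4.000,3.124)
cell (3,6): code 1001 → (4.000,6.367)–(3.000,6.177)
cell (4,3): code 0110 → (4.000,3.124)–(5.000,3.348)
cell (4,5): code 1011 → (5.000,5.872)–(4.782,6.000)
cell (4,6): code 0001 → (4.782,6.000)–(4.000,6.367)
cell (5,3): code 0110 → (5.000,3.348)–(6.000,3.120)
cell (5,5): code 1001 → (6.000,5.628)–(5.000,5.872)
cell (6,2): code 0100 → (6.277,3.000)–(7.000,2.735)
cell (6,3): code 1110 → (6.000,3.120)–(6.277,3.000)
cell (6,5): code 1001 → (7.000,5.817)–(6.000,5.628)
cell (7,2): code 0010 → (7.000,2.735)–(7.765,3.000)
cell (7,3): code 0111 → (7.765,3.000)–(8.000,3.109)
cell (7,5): code 1001 → (8.000,5.485)–(7.000,5.817)
cell (8,3): code 0010 → (8.000,3.109)–(8.598,4.000)
cell (8,4): code 0011 → (8.598,4.000)–(8.441,5.000)
cell (8,5): code 0001 → (8.441,5.000)–(8.000,5.485)
total: 20 segments, chained into 1 closed loop(s), length Σ = 16.671827

segments=20 loops=1 length=16.672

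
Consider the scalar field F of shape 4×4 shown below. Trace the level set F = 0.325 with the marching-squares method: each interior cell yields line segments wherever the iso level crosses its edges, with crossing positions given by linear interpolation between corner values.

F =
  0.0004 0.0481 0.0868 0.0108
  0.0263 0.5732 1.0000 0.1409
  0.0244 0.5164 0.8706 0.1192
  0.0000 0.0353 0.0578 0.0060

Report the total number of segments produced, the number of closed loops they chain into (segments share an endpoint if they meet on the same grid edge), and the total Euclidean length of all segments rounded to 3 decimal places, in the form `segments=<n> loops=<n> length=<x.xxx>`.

cell (0,0): code 0100 → (0.527,1.000)–(1.000,0.546)
cell (0,1): code 1100 → (0.261,2.000)–(0.527,1.000)
cell (0,2): code 1000 → (1.000,2.786)–(0.261,2.000)
cell (1,0): code 0110 → (1.000,0.546)–(2.000,0.611)
cell (1,2): code 1001 → (2.000,2.726)–(1.000,2.786)
cell (2,0): code 0010 → (2.000,0.611)–(2.398,1.000)
cell (2,1): code 0011 → (2.398,1.000)–(2.671,2.000)
cell (2,2): code 0001 → (2.671,2.000)–(2.000,2.726)
total: 8 segments, chained into 1 closed loop(s), length Σ = 7.354775

segments=8 loops=1 length=7.355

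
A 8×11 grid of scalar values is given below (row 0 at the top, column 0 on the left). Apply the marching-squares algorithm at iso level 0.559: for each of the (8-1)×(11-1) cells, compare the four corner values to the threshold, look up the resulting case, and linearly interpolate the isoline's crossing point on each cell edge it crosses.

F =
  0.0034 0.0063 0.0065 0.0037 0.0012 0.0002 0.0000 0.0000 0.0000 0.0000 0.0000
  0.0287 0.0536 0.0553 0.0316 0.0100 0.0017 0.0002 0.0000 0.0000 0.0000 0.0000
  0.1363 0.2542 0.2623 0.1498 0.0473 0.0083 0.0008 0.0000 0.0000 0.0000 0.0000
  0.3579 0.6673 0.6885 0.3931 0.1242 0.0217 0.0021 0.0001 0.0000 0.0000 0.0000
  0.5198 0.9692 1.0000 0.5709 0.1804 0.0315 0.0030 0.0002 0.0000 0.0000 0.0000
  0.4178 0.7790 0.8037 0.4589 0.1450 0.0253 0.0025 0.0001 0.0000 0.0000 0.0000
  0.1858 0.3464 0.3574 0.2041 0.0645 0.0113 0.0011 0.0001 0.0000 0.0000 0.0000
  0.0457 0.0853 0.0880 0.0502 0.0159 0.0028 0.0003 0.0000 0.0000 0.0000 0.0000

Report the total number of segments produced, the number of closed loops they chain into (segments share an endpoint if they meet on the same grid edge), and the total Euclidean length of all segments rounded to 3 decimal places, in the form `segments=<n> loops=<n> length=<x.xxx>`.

cell (2,0): code 0100 → (2.738,1.000)–(3.000,0.650)
cell (2,1): code 1100 → (2.696,2.000)–(2.738,1.000)
cell (2,2): code 1000 → (3.000,2.438)–(2.696,2.000)
cell (3,0): code 0110 → (3.000,0.650)–(4.000,0.087)
cell (3,2): code 1101 → (3.933,3.000)–(3.000,2.438)
cell (3,3): code 1000 → (4.000,3.030)–(3.933,3.000)
cell (4,0): code 0110 → (4.000,0.087)–(5.000,0.391)
cell (4,2): code 1011 → (5.000,2.710)–(4.106,3.000)
cell (4,3): code 0001 → (4.106,3.000)–(4.000,3.030)
cell (5,0): code 0010 → (5.000,0.391)–(5.509,1.000)
cell (5,1): code 0011 → (5.509,1.000)–(5.548,2.000)
cell (5,2): code 0001 → (5.548,2.000)–(5.000,2.710)
total: 12 segments, chained into 1 closed loop(s), length Σ = 9.068069

segments=12 loops=1 length=9.068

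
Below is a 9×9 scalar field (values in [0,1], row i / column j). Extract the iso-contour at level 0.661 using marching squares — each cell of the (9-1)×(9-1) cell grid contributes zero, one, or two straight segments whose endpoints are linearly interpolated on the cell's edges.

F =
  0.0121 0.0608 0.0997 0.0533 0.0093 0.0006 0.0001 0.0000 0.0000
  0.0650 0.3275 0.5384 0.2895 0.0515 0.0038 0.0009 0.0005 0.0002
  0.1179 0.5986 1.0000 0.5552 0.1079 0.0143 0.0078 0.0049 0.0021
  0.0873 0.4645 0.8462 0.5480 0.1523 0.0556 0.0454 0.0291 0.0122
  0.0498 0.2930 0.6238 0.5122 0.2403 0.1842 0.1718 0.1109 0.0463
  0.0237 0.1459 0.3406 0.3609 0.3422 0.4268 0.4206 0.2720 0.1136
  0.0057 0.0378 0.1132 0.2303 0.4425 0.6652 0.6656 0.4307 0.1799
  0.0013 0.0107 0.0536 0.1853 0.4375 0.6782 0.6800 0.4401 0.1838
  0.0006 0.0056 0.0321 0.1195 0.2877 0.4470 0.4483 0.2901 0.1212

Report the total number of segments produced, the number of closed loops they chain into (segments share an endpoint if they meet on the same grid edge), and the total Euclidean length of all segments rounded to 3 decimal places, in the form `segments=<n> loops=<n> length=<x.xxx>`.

cell (1,1): code 0100 → (1.266,2.000)–(2.000,1.155)
cell (1,2): code 1000 → (2.000,2.762)–(1.266,2.000)
cell (2,1): code 0110 → (2.000,1.155)–(3.000,1.515)
cell (2,2): code 1001 → (3.000,2.621)–(2.000,2.762)
cell (3,1): code 0010 → (3.000,1.515)–(3.833,2.000)
cell (3,2): code 0001 → (3.833,2.000)–(3.000,2.621)
cell (5,4): code 0100 → (5.982,5.000)–(6.000,4.981)
cell (5,5): code 1100 → (5.981,6.000)–(5.982,5.000)
cell (5,6): code 1000 → (6.000,6.020)–(5.981,6.000)
cell (6,4): code 0110 → (6.000,4.981)–(7.000,4.929)
cell (6,6): code 1001 → (7.000,6.079)–(6.000,6.020)
cell (7,4): code 0010 → (7.000,4.929)–(7.074,5.000)
cell (7,5): code 0011 → (7.074,5.000)–(7.082,6.000)
cell (7,6): code 0001 → (7.082,6.000)–(7.000,6.079)
total: 14 segments, chained into 2 closed loop(s), length Σ = 10.525987

segments=14 loops=2 length=10.526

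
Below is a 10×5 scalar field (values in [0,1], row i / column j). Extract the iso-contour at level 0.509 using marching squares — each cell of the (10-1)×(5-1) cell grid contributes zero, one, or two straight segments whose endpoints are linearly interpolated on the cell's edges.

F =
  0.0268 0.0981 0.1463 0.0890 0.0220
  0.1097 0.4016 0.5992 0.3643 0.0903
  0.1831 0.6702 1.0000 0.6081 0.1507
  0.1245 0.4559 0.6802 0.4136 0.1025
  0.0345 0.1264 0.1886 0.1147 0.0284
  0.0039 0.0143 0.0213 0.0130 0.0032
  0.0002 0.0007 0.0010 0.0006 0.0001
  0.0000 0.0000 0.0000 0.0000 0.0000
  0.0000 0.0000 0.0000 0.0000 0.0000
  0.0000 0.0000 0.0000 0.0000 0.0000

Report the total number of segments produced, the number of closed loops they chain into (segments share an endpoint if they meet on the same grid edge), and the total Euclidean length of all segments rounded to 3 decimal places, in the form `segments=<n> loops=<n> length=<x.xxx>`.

cell (0,1): code 0100 → (0.801,2.000)–(1.000,1.544)
cell (0,2): code 1000 → (1.000,2.384)–(0.801,2.000)
cell (1,0): code 0100 → (1.400,1.000)–(2.000,0.669)
cell (1,1): code 1110 → (1.000,1.544)–(1.400,1.000)
cell (1,2): code 1101 → (1.594,3.000)–(1.000,2.384)
cell (1,3): code 1000 → (2.000,3.217)–(1.594,3.000)
cell (2,0): code 0010 → (2.000,0.669)–(2.752,1.000)
cell (2,1): code 0111 → (2.752,1.000)–(3.000,1.237)
cell (2,2): code 1011 → (3.000,2.642)–(2.510,3.000)
cell (2,3): code 0001 → (2.510,3.000)–(2.000,3.217)
cell (3,1): code 0010 → (3.000,1.237)–(3.348,2.000)
cell (3,2): code 0001 → (3.348,2.000)–(3.000,2.642)
total: 12 segments, chained into 1 closed loop(s), length Σ = 7.501508

segments=12 loops=1 length=7.502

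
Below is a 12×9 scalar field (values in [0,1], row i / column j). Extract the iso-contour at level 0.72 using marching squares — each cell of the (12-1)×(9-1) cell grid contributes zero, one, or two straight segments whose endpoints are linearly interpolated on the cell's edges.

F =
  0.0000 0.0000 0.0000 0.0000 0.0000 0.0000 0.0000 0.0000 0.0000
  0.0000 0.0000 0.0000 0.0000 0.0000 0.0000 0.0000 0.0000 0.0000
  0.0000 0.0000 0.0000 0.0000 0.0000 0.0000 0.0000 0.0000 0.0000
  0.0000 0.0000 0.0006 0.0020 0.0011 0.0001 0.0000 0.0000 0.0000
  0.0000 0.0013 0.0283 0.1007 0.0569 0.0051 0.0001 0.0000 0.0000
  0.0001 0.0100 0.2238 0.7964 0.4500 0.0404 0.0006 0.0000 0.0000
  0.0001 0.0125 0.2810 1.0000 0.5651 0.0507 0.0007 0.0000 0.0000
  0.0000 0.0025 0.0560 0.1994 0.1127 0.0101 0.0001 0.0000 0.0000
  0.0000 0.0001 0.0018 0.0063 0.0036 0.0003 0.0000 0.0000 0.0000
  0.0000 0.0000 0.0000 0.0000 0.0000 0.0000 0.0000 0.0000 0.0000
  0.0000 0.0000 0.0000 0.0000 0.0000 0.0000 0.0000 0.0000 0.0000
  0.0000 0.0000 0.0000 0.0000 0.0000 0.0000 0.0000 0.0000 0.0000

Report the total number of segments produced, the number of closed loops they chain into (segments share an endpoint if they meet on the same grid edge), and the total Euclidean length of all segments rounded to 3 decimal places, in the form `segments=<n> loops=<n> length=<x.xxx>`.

segments=6 loops=1 length=3.793

cell (4,2): code 0100 → (4.890,3.000)–(5.000,2.867)
cell (4,3): code 1000 → (5.000,3.221)–(4.890,3.000)
cell (5,2): code 0110 → (5.000,2.867)–(6.000,2.611)
cell (5,3): code 1001 → (6.000,3.644)–(5.000,3.221)
cell (6,2): code 0010 → (6.000,2.611)–(6.350,3.000)
cell (6,3): code 0001 → (6.350,3.000)–(6.000,3.644)
total: 6 segments, chained into 1 closed loop(s), length Σ = 3.793439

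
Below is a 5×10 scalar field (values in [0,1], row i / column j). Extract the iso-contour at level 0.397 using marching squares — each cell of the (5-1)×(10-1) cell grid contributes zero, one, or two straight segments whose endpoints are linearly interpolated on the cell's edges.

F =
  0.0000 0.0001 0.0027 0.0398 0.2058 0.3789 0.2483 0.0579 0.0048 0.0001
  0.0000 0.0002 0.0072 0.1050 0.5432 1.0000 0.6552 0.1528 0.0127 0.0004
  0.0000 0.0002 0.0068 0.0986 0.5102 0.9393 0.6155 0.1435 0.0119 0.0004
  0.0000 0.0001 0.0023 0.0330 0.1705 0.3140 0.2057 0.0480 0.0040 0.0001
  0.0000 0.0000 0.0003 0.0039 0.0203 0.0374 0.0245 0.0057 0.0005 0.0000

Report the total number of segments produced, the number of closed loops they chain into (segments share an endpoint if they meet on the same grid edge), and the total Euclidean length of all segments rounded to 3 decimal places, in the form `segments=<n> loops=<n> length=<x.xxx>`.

cell (0,3): code 0100 → (0.567,4.000)–(1.000,3.666)
cell (0,4): code 1100 → (0.029,5.000)–(0.567,4.000)
cell (0,5): code 1100 → (0.365,6.000)–(0.029,5.000)
cell (0,6): code 1000 → (1.000,6.514)–(0.365,6.000)
cell (1,3): code 0110 → (1.000,3.666)–(2.000,3.725)
cell (1,6): code 1001 → (2.000,6.463)–(1.000,6.514)
cell (2,3): code 0010 → (2.000,3.725)–(2.333,4.000)
cell (2,4): code 0011 → (2.333,4.000)–(2.867,5.000)
cell (2,5): code 0011 → (2.867,5.000)–(2.533,6.000)
cell (2,6): code 0001 → (2.533,6.000)–(2.000,6.463)
total: 10 segments, chained into 1 closed loop(s), length Σ = 8.882985

segments=10 loops=1 length=8.883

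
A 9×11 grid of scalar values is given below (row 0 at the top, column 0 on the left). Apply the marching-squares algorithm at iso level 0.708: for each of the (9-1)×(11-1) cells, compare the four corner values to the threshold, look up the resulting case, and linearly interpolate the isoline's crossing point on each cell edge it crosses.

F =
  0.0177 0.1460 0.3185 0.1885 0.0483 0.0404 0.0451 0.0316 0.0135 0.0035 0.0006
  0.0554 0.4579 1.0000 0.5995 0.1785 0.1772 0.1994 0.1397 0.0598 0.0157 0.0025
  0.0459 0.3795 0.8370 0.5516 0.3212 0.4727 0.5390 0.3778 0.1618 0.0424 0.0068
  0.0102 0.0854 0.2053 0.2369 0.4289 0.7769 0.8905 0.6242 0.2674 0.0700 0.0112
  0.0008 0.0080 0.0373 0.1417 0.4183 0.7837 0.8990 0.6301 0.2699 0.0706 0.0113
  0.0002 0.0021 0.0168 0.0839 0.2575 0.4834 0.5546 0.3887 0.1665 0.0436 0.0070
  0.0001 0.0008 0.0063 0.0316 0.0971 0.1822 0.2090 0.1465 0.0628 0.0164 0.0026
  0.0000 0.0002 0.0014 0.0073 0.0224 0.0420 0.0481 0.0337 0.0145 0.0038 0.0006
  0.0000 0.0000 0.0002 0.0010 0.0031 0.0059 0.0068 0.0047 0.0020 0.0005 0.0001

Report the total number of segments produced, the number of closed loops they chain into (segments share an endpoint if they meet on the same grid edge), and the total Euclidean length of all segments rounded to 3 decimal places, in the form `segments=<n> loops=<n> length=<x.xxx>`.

segments=14 loops=2 length=10.923

cell (0,1): code 0100 → (0.572,2.000)–(1.000,1.461)
cell (0,2): code 1000 → (1.000,2.729)–(0.572,2.000)
cell (1,1): code 0110 → (1.000,1.461)–(2.000,1.718)
cell (1,2): code 1001 → (2.000,2.452)–(1.000,2.729)
cell (2,1): code 0010 → (2.000,1.718)–(2.204,2.000)
cell (2,2): code 0001 → (2.204,2.000)–(2.000,2.452)
cell (2,4): code 0100 → (2.774,5.000)–(3.000,4.802)
cell (2,5): code 1100 → (2.481,6.000)–(2.774,5.000)
cell (2,6): code 1000 → (3.000,6.685)–(2.481,6.000)
cell (3,4): code 0110 → (3.000,4.802)–(4.000,4.793)
cell (3,6): code 1001 → (4.000,6.710)–(3.000,6.685)
cell (4,4): code 0010 → (4.000,4.793)–(4.252,5.000)
cell (4,5): code 0011 → (4.252,5.000)–(4.555,6.000)
cell (4,6): code 0001 → (4.555,6.000)–(4.000,6.710)
total: 14 segments, chained into 2 closed loop(s), length Σ = 10.923312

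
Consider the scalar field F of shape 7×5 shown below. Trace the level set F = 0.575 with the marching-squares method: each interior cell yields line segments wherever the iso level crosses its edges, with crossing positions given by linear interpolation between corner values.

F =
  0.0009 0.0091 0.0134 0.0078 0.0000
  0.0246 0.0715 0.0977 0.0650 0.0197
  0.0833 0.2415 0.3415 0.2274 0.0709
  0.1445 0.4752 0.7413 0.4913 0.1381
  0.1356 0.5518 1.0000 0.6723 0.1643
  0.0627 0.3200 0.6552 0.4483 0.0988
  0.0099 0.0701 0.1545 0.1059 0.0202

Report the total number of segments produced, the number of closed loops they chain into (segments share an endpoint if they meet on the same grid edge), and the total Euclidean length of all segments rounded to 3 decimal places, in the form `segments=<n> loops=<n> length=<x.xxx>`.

segments=10 loops=1 length=6.969

cell (2,1): code 0100 → (2.584,2.000)–(3.000,1.375)
cell (2,2): code 1000 → (3.000,2.665)–(2.584,2.000)
cell (3,1): code 0110 → (3.000,1.375)–(4.000,1.052)
cell (3,2): code 1101 → (3.462,3.000)–(3.000,2.665)
cell (3,3): code 1000 → (4.000,3.192)–(3.462,3.000)
cell (4,1): code 0110 → (4.000,1.052)–(5.000,1.761)
cell (4,2): code 1011 → (5.000,2.388)–(4.434,3.000)
cell (4,3): code 0001 → (4.434,3.000)–(4.000,3.192)
cell (5,1): code 0010 → (5.000,1.761)–(5.160,2.000)
cell (5,2): code 0001 → (5.160,2.000)–(5.000,2.388)
total: 10 segments, chained into 1 closed loop(s), length Σ = 6.969330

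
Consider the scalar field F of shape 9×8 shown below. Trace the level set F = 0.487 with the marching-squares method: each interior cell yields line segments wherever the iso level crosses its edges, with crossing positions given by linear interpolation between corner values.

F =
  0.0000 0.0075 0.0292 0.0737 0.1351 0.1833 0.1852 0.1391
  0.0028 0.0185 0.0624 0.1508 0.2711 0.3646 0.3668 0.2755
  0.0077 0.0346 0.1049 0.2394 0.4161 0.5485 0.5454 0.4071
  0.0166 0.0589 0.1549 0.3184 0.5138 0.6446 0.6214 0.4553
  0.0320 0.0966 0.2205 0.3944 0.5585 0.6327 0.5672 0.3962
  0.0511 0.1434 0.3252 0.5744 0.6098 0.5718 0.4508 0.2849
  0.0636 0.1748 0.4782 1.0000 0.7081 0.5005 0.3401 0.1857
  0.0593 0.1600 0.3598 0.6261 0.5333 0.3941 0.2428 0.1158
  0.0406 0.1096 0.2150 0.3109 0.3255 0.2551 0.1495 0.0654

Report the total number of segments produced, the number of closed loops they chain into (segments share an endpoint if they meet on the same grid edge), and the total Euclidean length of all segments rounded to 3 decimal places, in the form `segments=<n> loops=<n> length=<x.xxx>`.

segments=20 loops=1 length=15.933

cell (1,4): code 0100 → (1.666,5.000)–(2.000,4.535)
cell (1,5): code 1100 → (1.673,6.000)–(1.666,5.000)
cell (1,6): code 1000 → (2.000,6.422)–(1.673,6.000)
cell (2,3): code 0100 → (2.726,4.000)–(3.000,3.863)
cell (2,4): code 1110 → (2.000,4.535)–(2.726,4.000)
cell (2,6): code 1001 → (3.000,6.809)–(2.000,6.422)
cell (3,3): code 0110 → (3.000,3.863)–(4.000,3.564)
cell (3,6): code 1001 → (4.000,6.469)–(3.000,6.809)
cell (4,2): code 0100 → (4.514,3.000)–(5.000,2.649)
cell (4,3): code 1110 → (4.000,3.564)–(4.514,3.000)
cell (4,5): code 1011 → (5.000,5.701)–(4.689,6.000)
cell (4,6): code 0001 → (4.689,6.000)–(4.000,6.469)
cell (5,2): code 0110 → (5.000,2.649)–(6.000,2.017)
cell (5,5): code 1001 → (6.000,5.084)–(5.000,5.701)
cell (6,2): code 0110 → (6.000,2.017)–(7.000,2.478)
cell (6,4): code 1011 → (7.000,4.333)–(6.127,5.000)
cell (6,5): code 0001 → (6.127,5.000)–(6.000,5.084)
cell (7,2): code 0010 → (7.000,2.478)–(7.441,3.000)
cell (7,3): code 0011 → (7.441,3.000)–(7.223,4.000)
cell (7,4): code 0001 → (7.223,4.000)–(7.000,4.333)
total: 20 segments, chained into 1 closed loop(s), length Σ = 15.932807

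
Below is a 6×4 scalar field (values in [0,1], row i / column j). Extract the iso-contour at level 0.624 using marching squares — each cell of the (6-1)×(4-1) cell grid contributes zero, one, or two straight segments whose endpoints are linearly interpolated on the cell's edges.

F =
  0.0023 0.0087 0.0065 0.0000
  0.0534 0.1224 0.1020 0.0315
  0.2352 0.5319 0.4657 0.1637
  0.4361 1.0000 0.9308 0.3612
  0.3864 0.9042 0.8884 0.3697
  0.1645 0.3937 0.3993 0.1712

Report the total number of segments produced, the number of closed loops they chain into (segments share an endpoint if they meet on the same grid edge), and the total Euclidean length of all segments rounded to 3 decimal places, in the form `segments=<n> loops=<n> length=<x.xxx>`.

segments=8 loops=1 length=7.428

cell (2,0): code 0100 → (2.197,1.000)–(3.000,0.333)
cell (2,1): code 1100 → (2.340,2.000)–(2.197,1.000)
cell (2,2): code 1000 → (3.000,2.539)–(2.340,2.000)
cell (3,0): code 0110 → (3.000,0.333)–(4.000,0.459)
cell (3,2): code 1001 → (4.000,2.510)–(3.000,2.539)
cell (4,0): code 0010 → (4.000,0.459)–(4.549,1.000)
cell (4,1): code 0011 → (4.549,1.000)–(4.541,2.000)
cell (4,2): code 0001 → (4.541,2.000)–(4.000,2.510)
total: 8 segments, chained into 1 closed loop(s), length Σ = 7.427906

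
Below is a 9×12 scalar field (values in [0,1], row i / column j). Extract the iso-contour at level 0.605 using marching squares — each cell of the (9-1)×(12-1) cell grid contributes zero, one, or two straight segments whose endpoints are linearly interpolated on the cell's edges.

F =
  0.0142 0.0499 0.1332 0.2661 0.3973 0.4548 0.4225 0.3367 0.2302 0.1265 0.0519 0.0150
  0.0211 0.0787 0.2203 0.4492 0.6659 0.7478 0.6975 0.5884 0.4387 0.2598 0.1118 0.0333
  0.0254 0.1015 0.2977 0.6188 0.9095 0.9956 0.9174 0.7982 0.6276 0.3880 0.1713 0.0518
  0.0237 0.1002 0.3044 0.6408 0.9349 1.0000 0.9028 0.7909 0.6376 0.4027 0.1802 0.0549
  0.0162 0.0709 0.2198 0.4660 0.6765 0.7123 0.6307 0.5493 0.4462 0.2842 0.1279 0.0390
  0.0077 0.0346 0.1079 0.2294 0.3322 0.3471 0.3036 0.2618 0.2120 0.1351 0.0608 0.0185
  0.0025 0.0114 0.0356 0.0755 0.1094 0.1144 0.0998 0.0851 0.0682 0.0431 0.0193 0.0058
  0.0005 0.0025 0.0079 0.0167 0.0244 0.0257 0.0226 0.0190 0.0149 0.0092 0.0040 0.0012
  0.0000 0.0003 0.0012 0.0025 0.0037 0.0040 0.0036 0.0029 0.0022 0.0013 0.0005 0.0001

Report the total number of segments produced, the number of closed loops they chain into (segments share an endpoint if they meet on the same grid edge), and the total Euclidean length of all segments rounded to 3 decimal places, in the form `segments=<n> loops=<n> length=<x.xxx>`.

segments=20 loops=1 length=14.307

cell (0,3): code 0100 → (0.773,4.000)–(1.000,3.719)
cell (0,4): code 1100 → (0.513,5.000)–(0.773,4.000)
cell (0,5): code 1100 → (0.664,6.000)–(0.513,5.000)
cell (0,6): code 1000 → (1.000,6.848)–(0.664,6.000)
cell (1,2): code 0100 → (1.919,3.000)–(2.000,2.957)
cell (1,3): code 1110 → (1.000,3.719)–(1.919,3.000)
cell (1,6): code 1101 → (1.079,7.000)–(1.000,6.848)
cell (1,7): code 1100 → (1.880,8.000)–(1.079,7.000)
cell (1,8): code 1000 → (2.000,8.094)–(1.880,8.000)
cell (2,2): code 0110 → (2.000,2.957)–(3.000,2.894)
cell (2,8): code 1001 → (3.000,8.139)–(2.000,8.094)
cell (3,2): code 0010 → (3.000,2.894)–(3.205,3.000)
cell (3,3): code 0111 → (3.205,3.000)–(4.000,3.660)
cell (3,6): code 1011 → (4.000,6.316)–(3.769,7.000)
cell (3,7): code 0011 → (3.769,7.000)–(3.170,8.000)
cell (3,8): code 0001 → (3.170,8.000)–(3.000,8.139)
cell (4,3): code 0010 → (4.000,3.660)–(4.208,4.000)
cell (4,4): code 0011 → (4.208,4.000)–(4.294,5.000)
cell (4,5): code 0011 → (4.294,5.000)–(4.079,6.000)
cell (4,6): code 0001 → (4.079,6.000)–(4.000,6.316)
total: 20 segments, chained into 1 closed loop(s), length Σ = 14.306791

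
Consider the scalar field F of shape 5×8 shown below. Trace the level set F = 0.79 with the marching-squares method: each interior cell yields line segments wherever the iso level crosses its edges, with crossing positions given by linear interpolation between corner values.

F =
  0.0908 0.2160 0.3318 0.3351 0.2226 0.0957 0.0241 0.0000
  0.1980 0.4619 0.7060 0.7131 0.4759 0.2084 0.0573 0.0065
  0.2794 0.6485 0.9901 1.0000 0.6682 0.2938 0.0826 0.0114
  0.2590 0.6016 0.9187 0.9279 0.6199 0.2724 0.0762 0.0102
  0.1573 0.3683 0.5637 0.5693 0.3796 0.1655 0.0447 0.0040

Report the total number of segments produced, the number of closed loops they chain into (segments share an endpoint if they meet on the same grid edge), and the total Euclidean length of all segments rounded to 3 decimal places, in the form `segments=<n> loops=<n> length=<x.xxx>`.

cell (1,1): code 0100 → (1.296,2.000)–(2.000,1.414)
cell (1,2): code 1100 → (1.268,3.000)–(1.296,2.000)
cell (1,3): code 1000 → (2.000,3.633)–(1.268,3.000)
cell (2,1): code 0110 → (2.000,1.414)–(3.000,1.594)
cell (2,3): code 1001 → (3.000,3.448)–(2.000,3.633)
cell (3,1): code 0010 → (3.000,1.594)–(3.363,2.000)
cell (3,2): code 0011 → (3.363,2.000)–(3.385,3.000)
cell (3,3): code 0001 → (3.385,3.000)–(3.000,3.448)
total: 8 segments, chained into 1 closed loop(s), length Σ = 7.051821

segments=8 loops=1 length=7.052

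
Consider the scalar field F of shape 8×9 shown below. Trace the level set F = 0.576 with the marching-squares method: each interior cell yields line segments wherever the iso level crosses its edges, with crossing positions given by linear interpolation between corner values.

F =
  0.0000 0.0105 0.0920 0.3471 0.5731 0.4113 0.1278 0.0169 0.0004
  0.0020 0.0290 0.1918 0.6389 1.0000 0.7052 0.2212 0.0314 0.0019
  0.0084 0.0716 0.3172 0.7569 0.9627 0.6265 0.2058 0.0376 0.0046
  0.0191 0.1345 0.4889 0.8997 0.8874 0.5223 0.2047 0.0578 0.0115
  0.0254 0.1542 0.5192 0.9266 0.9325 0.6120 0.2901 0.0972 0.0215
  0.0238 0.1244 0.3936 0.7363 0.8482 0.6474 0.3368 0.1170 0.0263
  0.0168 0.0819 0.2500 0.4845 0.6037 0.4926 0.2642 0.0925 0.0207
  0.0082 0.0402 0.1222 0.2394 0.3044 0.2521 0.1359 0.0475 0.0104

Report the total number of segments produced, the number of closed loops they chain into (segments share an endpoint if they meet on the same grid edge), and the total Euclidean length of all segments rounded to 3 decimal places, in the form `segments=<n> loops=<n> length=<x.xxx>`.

segments=20 loops=1 length=15.044

cell (0,2): code 0100 → (0.784,3.000)–(1.000,2.859)
cell (0,3): code 1100 → (0.007,4.000)–(0.784,3.000)
cell (0,4): code 1100 → (0.560,5.000)–(0.007,4.000)
cell (0,5): code 1000 → (1.000,5.267)–(0.560,5.000)
cell (1,2): code 0110 → (1.000,2.859)–(2.000,2.589)
cell (1,5): code 1001 → (2.000,5.120)–(1.000,5.267)
cell (2,2): code 0110 → (2.000,2.589)–(3.000,2.212)
cell (2,4): code 1011 → (3.000,4.853)–(2.485,5.000)
cell (2,5): code 0001 → (2.485,5.000)–(2.000,5.120)
cell (3,2): code 0110 → (3.000,2.212)–(4.000,2.139)
cell (3,4): code 1101 → (3.599,5.000)–(3.000,4.853)
cell (3,5): code 1000 → (4.000,5.112)–(3.599,5.000)
cell (4,2): code 0110 → (4.000,2.139)–(5.000,2.532)
cell (4,5): code 1001 → (5.000,5.230)–(4.000,5.112)
cell (5,2): code 0010 → (5.000,2.532)–(5.637,3.000)
cell (5,3): code 0111 → (5.637,3.000)–(6.000,3.768)
cell (5,4): code 1011 → (6.000,4.249)–(5.461,5.000)
cell (5,5): code 0001 → (5.461,5.000)–(5.000,5.230)
cell (6,3): code 0010 → (6.000,3.768)–(6.093,4.000)
cell (6,4): code 0001 → (6.093,4.000)–(6.000,4.249)
total: 20 segments, chained into 1 closed loop(s), length Σ = 15.043768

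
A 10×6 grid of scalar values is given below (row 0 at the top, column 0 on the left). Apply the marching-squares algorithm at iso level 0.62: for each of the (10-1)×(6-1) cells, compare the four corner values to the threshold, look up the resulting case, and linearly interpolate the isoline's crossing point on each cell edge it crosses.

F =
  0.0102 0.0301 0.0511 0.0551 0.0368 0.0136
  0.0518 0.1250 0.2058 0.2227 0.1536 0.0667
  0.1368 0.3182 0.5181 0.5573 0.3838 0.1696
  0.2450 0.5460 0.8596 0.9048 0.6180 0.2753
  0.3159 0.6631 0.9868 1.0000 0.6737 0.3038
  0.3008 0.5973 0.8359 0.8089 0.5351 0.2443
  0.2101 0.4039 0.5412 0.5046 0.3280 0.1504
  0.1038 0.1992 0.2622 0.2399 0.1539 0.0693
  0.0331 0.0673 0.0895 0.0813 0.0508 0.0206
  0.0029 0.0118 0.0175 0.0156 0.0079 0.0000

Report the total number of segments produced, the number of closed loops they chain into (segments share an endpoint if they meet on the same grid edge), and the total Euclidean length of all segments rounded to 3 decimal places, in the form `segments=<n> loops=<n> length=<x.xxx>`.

cell (2,1): code 0100 → (2.298,2.000)–(3.000,1.236)
cell (2,2): code 1100 → (2.180,3.000)–(2.298,2.000)
cell (2,3): code 1000 → (3.000,3.993)–(2.180,3.000)
cell (3,0): code 0100 → (3.632,1.000)–(4.000,0.876)
cell (3,1): code 1110 → (3.000,1.236)–(3.632,1.000)
cell (3,3): code 1101 → (3.036,4.000)–(3.000,3.993)
cell (3,4): code 1000 → (4.000,4.145)–(3.036,4.000)
cell (4,0): code 0010 → (4.000,0.876)–(4.655,1.000)
cell (4,1): code 0111 → (4.655,1.000)–(5.000,1.095)
cell (4,3): code 1011 → (5.000,3.690)–(4.387,4.000)
cell (4,4): code 0001 → (4.387,4.000)–(4.000,4.145)
cell (5,1): code 0010 → (5.000,1.095)–(5.733,2.000)
cell (5,2): code 0011 → (5.733,2.000)–(5.621,3.000)
cell (5,3): code 0001 → (5.621,3.000)–(5.000,3.690)
total: 14 segments, chained into 1 closed loop(s), length Σ = 10.629750

segments=14 loops=1 length=10.630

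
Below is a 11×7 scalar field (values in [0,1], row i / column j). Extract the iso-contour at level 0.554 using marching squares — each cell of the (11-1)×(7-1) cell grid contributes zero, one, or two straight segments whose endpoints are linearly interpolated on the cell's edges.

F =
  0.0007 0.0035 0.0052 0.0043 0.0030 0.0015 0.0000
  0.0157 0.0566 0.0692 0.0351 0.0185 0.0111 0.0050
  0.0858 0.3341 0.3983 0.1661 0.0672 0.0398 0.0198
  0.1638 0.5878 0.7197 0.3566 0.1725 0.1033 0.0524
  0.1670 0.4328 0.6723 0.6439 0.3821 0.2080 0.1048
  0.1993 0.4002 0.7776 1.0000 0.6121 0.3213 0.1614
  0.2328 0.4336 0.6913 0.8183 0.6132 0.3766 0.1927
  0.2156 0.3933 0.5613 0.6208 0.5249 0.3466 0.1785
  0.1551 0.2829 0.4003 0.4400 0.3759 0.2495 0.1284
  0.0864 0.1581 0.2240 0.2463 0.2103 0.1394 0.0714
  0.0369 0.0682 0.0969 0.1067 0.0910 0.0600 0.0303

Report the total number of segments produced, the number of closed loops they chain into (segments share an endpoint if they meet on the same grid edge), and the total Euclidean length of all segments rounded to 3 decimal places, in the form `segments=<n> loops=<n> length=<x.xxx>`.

segments=18 loops=1 length=12.923

cell (2,0): code 0100 → (2.867,1.000)–(3.000,0.920)
cell (2,1): code 1100 → (2.484,2.000)–(2.867,1.000)
cell (2,2): code 1000 → (3.000,2.456)–(2.484,2.000)
cell (3,0): code 0010 → (3.000,0.920)–(3.218,1.000)
cell (3,1): code 0111 → (3.218,1.000)–(4.000,1.506)
cell (3,2): code 1101 → (3.687,3.000)–(3.000,2.456)
cell (3,3): code 1000 → (4.000,3.343)–(3.687,3.000)
cell (4,1): code 0110 → (4.000,1.506)–(5.000,1.408)
cell (4,3): code 1101 → (4.747,4.000)–(4.000,3.343)
cell (4,4): code 1000 → (5.000,4.200)–(4.747,4.000)
cell (5,1): code 0110 → (5.000,1.408)–(6.000,1.467)
cell (5,4): code 1001 → (6.000,4.250)–(5.000,4.200)
cell (6,1): code 0110 → (6.000,1.467)–(7.000,1.957)
cell (6,3): code 1011 → (7.000,3.697)–(6.670,4.000)
cell (6,4): code 0001 → (6.670,4.000)–(6.000,4.250)
cell (7,1): code 0010 → (7.000,1.957)–(7.045,2.000)
cell (7,2): code 0011 → (7.045,2.000)–(7.369,3.000)
cell (7,3): code 0001 → (7.369,3.000)–(7.000,3.697)
total: 18 segments, chained into 1 closed loop(s), length Σ = 12.922889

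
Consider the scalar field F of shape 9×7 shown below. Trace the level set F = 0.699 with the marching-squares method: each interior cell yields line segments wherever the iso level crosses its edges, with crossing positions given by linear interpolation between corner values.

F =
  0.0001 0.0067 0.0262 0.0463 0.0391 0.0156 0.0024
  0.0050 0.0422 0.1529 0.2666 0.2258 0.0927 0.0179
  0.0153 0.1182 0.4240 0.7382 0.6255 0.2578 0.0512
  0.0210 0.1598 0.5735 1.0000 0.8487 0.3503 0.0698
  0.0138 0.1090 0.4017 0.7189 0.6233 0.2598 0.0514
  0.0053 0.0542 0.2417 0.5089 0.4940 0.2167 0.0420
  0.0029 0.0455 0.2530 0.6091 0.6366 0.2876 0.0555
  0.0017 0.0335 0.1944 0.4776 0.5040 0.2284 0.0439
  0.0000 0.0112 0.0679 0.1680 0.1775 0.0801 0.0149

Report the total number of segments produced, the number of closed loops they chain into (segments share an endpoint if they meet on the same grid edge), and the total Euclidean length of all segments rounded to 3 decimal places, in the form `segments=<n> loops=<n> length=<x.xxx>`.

segments=10 loops=1 length=6.250

cell (1,2): code 0100 → (1.917,3.000)–(2.000,2.875)
cell (1,3): code 1000 → (2.000,3.348)–(1.917,3.000)
cell (2,2): code 0110 → (2.000,2.875)–(3.000,2.294)
cell (2,3): code 1101 → (2.329,4.000)–(2.000,3.348)
cell (2,4): code 1000 → (3.000,4.300)–(2.329,4.000)
cell (3,2): code 0110 → (3.000,2.294)–(4.000,2.937)
cell (3,3): code 1011 → (4.000,3.208)–(3.664,4.000)
cell (3,4): code 0001 → (3.664,4.000)–(3.000,4.300)
cell (4,2): code 0010 → (4.000,2.937)–(4.095,3.000)
cell (4,3): code 0001 → (4.095,3.000)–(4.000,3.208)
total: 10 segments, chained into 1 closed loop(s), length Σ = 6.249820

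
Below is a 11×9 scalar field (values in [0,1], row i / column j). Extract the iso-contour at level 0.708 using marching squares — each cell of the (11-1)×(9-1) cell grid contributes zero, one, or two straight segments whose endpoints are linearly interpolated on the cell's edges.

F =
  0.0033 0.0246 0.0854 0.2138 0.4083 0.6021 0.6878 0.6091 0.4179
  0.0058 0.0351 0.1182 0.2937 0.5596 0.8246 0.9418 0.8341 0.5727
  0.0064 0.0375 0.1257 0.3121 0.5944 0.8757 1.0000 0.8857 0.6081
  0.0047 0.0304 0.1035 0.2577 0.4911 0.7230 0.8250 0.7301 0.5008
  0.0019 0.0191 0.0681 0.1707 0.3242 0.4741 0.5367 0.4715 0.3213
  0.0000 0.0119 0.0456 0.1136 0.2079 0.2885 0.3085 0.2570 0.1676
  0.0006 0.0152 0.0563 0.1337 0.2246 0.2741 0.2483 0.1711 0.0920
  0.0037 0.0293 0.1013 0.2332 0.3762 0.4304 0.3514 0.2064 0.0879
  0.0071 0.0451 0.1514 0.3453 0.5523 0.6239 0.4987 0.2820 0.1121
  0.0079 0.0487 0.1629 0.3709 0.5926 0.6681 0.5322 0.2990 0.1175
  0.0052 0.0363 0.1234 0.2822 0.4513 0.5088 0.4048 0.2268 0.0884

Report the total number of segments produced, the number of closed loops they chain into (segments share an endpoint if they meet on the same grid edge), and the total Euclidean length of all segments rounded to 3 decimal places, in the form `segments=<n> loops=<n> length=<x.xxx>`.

segments=12 loops=1 length=10.183

cell (0,4): code 0100 → (0.476,5.000)–(1.000,4.560)
cell (0,5): code 1100 → (0.080,6.000)–(0.476,5.000)
cell (0,6): code 1100 → (0.440,7.000)–(0.080,6.000)
cell (0,7): code 1000 → (1.000,7.482)–(0.440,7.000)
cell (1,4): code 0110 → (1.000,4.560)–(2.000,4.404)
cell (1,7): code 1001 → (2.000,7.640)–(1.000,7.482)
cell (2,4): code 0110 → (2.000,4.404)–(3.000,4.935)
cell (2,7): code 1001 → (3.000,7.096)–(2.000,7.640)
cell (3,4): code 0010 → (3.000,4.935)–(3.060,5.000)
cell (3,5): code 0011 → (3.060,5.000)–(3.406,6.000)
cell (3,6): code 0011 → (3.406,6.000)–(3.085,7.000)
cell (3,7): code 0001 → (3.085,7.000)–(3.000,7.096)
total: 12 segments, chained into 1 closed loop(s), length Σ = 10.182804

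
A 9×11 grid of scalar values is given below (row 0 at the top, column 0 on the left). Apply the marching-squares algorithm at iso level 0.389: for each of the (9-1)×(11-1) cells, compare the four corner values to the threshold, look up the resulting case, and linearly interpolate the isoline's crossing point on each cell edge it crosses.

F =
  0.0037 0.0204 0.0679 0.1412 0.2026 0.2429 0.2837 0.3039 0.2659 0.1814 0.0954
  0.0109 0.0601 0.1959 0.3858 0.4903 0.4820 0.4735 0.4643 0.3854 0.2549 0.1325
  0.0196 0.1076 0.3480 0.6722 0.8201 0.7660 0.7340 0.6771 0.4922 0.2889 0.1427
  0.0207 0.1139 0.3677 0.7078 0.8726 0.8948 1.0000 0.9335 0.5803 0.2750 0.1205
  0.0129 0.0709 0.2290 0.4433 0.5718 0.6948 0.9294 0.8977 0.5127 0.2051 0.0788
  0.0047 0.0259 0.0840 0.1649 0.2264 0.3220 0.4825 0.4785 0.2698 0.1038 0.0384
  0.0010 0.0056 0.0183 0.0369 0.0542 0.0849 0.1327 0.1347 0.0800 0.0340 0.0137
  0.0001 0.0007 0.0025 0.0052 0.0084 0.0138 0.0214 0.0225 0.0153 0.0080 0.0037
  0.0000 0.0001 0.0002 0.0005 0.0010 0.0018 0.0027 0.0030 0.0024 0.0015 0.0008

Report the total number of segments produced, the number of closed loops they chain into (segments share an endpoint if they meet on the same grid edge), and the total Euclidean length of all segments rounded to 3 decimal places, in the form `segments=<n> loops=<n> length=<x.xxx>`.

cell (0,3): code 0100 → (0.648,4.000)–(1.000,3.031)
cell (0,4): code 1100 → (0.611,5.000)–(0.648,4.000)
cell (0,5): code 1100 → (0.555,6.000)–(0.611,5.000)
cell (0,6): code 1100 → (0.531,7.000)–(0.555,6.000)
cell (0,7): code 1000 → (1.000,7.954)–(0.531,7.000)
cell (1,2): code 0100 → (1.011,3.000)–(2.000,2.126)
cell (1,3): code 1110 → (1.000,3.031)–(1.011,3.000)
cell (1,7): code 1101 → (1.034,8.000)–(1.000,7.954)
cell (1,8): code 1000 → (2.000,8.508)–(1.034,8.000)
cell (2,2): code 0110 → (2.000,2.126)–(3.000,2.063)
cell (2,8): code 1001 → (3.000,8.627)–(2.000,8.508)
cell (3,2): code 0110 → (3.000,2.063)–(4.000,2.747)
cell (3,8): code 1001 → (4.000,8.402)–(3.000,8.627)
cell (4,2): code 0010 → (4.000,2.747)–(4.195,3.000)
cell (4,3): code 0011 → (4.195,3.000)–(4.529,4.000)
cell (4,4): code 0011 → (4.529,4.000)–(4.820,5.000)
cell (4,5): code 0111 → (4.820,5.000)–(5.000,5.417)
cell (4,7): code 1011 → (5.000,7.429)–(4.509,8.000)
cell (4,8): code 0001 → (4.509,8.000)–(4.000,8.402)
cell (5,5): code 0010 → (5.000,5.417)–(5.267,6.000)
cell (5,6): code 0011 → (5.267,6.000)–(5.260,7.000)
cell (5,7): code 0001 → (5.260,7.000)–(5.000,7.429)
total: 22 segments, chained into 1 closed loop(s), length Σ = 18.257915

segments=22 loops=1 length=18.258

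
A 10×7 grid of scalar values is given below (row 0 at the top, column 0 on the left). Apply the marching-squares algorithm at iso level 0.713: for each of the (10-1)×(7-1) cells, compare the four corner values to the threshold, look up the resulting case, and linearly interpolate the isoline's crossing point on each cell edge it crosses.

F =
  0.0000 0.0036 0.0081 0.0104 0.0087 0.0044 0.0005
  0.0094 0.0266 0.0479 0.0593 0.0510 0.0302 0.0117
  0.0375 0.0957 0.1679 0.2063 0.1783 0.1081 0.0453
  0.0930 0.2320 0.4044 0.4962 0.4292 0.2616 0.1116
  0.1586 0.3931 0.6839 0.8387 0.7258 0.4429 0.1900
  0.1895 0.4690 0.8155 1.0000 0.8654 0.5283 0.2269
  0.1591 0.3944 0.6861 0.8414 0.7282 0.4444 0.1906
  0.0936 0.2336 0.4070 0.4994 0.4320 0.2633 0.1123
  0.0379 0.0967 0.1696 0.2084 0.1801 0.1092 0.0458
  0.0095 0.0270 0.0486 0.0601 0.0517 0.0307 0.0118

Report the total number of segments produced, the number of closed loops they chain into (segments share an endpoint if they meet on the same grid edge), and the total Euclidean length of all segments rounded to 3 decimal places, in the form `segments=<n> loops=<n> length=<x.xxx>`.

segments=12 loops=1 length=8.434

cell (3,2): code 0100 → (3.633,3.000)–(4.000,2.188)
cell (3,3): code 1100 → (3.957,4.000)–(3.633,3.000)
cell (3,4): code 1000 → (4.000,4.045)–(3.957,4.000)
cell (4,1): code 0100 → (4.221,2.000)–(5.000,1.704)
cell (4,2): code 1110 → (4.000,2.188)–(4.221,2.000)
cell (4,4): code 1001 → (5.000,4.452)–(4.000,4.045)
cell (5,1): code 0010 → (5.000,1.704)–(5.792,2.000)
cell (5,2): code 0111 → (5.792,2.000)–(6.000,2.173)
cell (5,4): code 1001 → (6.000,4.054)–(5.000,4.452)
cell (6,2): code 0010 → (6.000,2.173)–(6.375,3.000)
cell (6,3): code 0011 → (6.375,3.000)–(6.051,4.000)
cell (6,4): code 0001 → (6.051,4.000)–(6.000,4.054)
total: 12 segments, chained into 1 closed loop(s), length Σ = 8.433802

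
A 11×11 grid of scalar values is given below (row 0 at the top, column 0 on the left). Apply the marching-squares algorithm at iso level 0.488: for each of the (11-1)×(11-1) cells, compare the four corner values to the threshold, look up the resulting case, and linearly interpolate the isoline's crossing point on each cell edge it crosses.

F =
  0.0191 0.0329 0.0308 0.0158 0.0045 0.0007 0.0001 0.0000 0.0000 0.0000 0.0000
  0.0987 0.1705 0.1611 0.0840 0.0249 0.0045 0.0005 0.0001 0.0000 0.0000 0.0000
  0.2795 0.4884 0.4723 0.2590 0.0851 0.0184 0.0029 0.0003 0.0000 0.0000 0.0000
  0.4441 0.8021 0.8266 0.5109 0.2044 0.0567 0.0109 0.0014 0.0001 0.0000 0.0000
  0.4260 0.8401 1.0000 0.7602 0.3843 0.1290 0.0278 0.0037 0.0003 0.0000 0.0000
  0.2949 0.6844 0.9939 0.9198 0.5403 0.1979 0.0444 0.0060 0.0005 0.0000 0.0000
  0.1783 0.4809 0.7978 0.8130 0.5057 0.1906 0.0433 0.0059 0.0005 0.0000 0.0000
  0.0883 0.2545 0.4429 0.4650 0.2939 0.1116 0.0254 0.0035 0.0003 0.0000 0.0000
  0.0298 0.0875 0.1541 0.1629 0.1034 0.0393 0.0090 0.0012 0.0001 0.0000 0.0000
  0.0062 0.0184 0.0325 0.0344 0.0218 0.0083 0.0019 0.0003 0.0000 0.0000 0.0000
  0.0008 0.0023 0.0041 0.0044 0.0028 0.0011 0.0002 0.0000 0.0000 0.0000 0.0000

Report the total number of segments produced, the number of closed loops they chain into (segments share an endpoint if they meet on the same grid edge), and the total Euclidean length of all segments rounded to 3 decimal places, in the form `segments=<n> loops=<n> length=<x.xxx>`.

cell (1,0): code 0100 → (1.999,1.000)–(2.000,0.998)
cell (1,1): code 1000 → (2.000,1.025)–(1.999,1.000)
cell (2,0): code 0110 → (2.000,0.998)–(3.000,0.123)
cell (2,1): code 1101 → (2.044,2.000)–(2.000,1.025)
cell (2,2): code 1100 → (2.909,3.000)–(2.044,2.000)
cell (2,3): code 1000 → (3.000,3.075)–(2.909,3.000)
cell (3,0): code 0110 → (3.000,0.123)–(4.000,0.150)
cell (3,3): code 1001 → (4.000,3.724)–(3.000,3.075)
cell (4,0): code 0110 → (4.000,0.150)–(5.000,0.496)
cell (4,3): code 1101 → (4.665,4.000)–(4.000,3.724)
cell (4,4): code 1000 → (5.000,4.153)–(4.665,4.000)
cell (5,0): code 0010 → (5.000,0.496)–(5.965,1.000)
cell (5,1): code 0111 → (5.965,1.000)–(6.000,1.022)
cell (5,4): code 1001 → (6.000,4.056)–(5.000,4.153)
cell (6,1): code 0010 → (6.000,1.022)–(6.873,2.000)
cell (6,2): code 0011 → (6.873,2.000)–(6.934,3.000)
cell (6,3): code 0011 → (6.934,3.000)–(6.084,4.000)
cell (6,4): code 0001 → (6.084,4.000)–(6.000,4.056)
total: 18 segments, chained into 1 closed loop(s), length Σ = 13.972001

segments=18 loops=1 length=13.972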